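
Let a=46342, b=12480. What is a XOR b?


46342 ^ 12480 = 34246

34246


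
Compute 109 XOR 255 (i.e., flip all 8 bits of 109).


109 ^ 255 = 146

146


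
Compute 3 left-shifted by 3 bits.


0b11 << 3 = 0b11000 = 24

24


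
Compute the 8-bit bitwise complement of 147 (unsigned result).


~0b10010011 = 0b1101100 = 108 (8-bit unsigned)

108


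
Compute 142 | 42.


0b10001110 | 0b101010 = 0b10101110 = 174

174


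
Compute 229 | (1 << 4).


229 | (1 << 4) = 229 | 16 = 245

245


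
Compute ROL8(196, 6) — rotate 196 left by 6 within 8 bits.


Rotate 0b11000100 left by 6 (8-bit) = 0b110001 = 49

49


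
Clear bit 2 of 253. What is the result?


253 & ~(1 << 2) = 249

249


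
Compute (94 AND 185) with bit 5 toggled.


Step 1: 94 & 185 = 24
Step 2: 24 ^ (1 << 5) = 24 ^ 32 = 56

56


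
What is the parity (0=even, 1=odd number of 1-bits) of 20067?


0b100111001100011 has 8 ones => parity 0

0


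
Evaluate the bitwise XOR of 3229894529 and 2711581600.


0b11000000100001000100011110000001 ^ 0b10100001100111110111001110100000 = 0b1100001000110110011010000100001 = 1629172769

1629172769


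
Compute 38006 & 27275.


0b1001010001110110 & 0b110101010001011 = 0b10 = 2

2


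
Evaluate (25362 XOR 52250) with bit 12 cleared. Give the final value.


Step 1: 25362 ^ 52250 = 44808
Step 2: 44808 & ~(1 << 12) = 44808

44808


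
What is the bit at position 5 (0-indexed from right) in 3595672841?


0b11010110010100011001110100001001, position 5 = 0

0


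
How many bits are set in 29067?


0b111000110001011 has 8 set bits

8


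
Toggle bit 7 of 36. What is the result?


36 ^ (1 << 7) = 36 ^ 128 = 164

164


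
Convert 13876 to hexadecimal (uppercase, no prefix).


13876 = 3634 hex

3634


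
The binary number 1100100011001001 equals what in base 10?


1100100011001001 in decimal = 51401

51401


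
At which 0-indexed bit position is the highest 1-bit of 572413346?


0b100010000111100101010110100010. Highest set bit at position 29

29


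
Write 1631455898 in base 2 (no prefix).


1631455898 = 1100001001111100000101010011010 in binary

1100001001111100000101010011010


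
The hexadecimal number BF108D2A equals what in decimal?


BF108D2A hex = 3205532970 decimal

3205532970


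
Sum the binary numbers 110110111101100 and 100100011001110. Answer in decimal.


110110111101100 + 100100011001110 = 1011011010111010 = 46778

46778


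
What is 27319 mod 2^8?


27319 & 255 = 183

183


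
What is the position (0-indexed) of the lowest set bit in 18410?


0b100011111101010. Lowest set bit at position 1

1


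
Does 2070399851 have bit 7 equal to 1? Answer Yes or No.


0b1111011011001111100101101101011, bit 7 = 0. No

No


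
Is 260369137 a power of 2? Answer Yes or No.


0b1111100001001110101011110001. Multiple bits set => No

No


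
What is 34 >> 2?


0b100010 >> 2 = 0b1000 = 8

8


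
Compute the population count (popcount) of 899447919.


0b110101100111000111110001101111 has 19 set bits

19


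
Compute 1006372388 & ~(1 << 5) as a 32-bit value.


1006372388 & ~(1 << 5) = 1006372356

1006372356


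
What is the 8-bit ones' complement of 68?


68 ^ 255 = 187

187


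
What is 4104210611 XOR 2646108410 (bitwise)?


0b11110100101000010100100010110011 ^ 0b10011101101110000110100011111010 = 0b1101001000110010010000001001001 = 1763254345

1763254345


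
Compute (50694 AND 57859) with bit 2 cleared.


Step 1: 50694 & 57859 = 49666
Step 2: 49666 & ~(1 << 2) = 49666

49666


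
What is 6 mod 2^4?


6 & 15 = 6

6


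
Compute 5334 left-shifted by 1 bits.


0b1010011010110 << 1 = 0b10100110101100 = 10668

10668


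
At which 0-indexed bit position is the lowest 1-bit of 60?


0b111100. Lowest set bit at position 2

2


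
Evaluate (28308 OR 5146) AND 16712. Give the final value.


Step 1: 28308 | 5146 = 32414
Step 2: 32414 & 16712 = 16392

16392


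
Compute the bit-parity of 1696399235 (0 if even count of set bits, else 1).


0b1100101000111001111111110000011 has 18 ones => parity 0

0


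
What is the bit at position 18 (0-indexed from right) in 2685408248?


0b10100000000100000001001111111000, position 18 = 0

0


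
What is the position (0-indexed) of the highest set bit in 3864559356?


0b11100110010110000111111011111100. Highest set bit at position 31

31


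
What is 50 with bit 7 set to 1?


50 | (1 << 7) = 50 | 128 = 178

178


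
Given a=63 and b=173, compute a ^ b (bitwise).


63 ^ 173 = 146

146


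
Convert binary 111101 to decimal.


111101 in decimal = 61

61


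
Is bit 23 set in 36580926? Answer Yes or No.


0b10001011100010111000111110, bit 23 = 0. No

No


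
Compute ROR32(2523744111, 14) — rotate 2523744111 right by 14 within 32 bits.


Rotate 0b10010110011011010100011101101111 right by 14 (32-bit) = 0b11101101111100101100110110101 = 499014069

499014069


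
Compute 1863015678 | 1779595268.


0b1101111000010110101110011111110 | 0b1101010000100100111100000000100 = 0b1101111000110110111110011111110 = 1864072446

1864072446


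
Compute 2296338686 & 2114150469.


0b10001000110111110101100011111110 & 0b1111110000000110110000001000101 = 0b1000000000110100000001000100 = 134430788

134430788


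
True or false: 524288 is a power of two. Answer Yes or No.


0b10000000000000000000. Only one bit set => Yes

Yes


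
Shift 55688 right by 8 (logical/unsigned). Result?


0b1101100110001000 >> 8 = 0b11011001 = 217

217


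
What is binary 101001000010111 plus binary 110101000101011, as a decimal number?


101001000010111 + 110101000101011 = 1011110001000010 = 48194

48194


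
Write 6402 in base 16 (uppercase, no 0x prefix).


6402 = 1902 hex

1902


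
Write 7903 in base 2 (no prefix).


7903 = 1111011011111 in binary

1111011011111


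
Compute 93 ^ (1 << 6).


93 ^ (1 << 6) = 93 ^ 64 = 29

29


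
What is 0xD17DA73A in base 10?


D17DA73A hex = 3514672954 decimal

3514672954


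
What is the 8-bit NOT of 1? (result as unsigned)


~0b1 = 0b11111110 = 254 (8-bit unsigned)

254


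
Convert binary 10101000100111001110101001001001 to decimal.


10101000100111001110101001001001 in decimal = 2828855881

2828855881


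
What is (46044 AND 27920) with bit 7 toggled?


Step 1: 46044 & 27920 = 8464
Step 2: 8464 ^ (1 << 7) = 8464 ^ 128 = 8592

8592


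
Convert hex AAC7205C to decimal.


AAC7205C hex = 2865176668 decimal

2865176668


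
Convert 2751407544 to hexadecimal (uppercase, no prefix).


2751407544 = A3FF25B8 hex

A3FF25B8


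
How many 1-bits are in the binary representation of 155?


0b10011011 has 5 set bits

5


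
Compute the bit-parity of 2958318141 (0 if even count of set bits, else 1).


0b10110000010101000101101000111101 has 15 ones => parity 1

1


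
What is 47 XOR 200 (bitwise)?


0b101111 ^ 0b11001000 = 0b11100111 = 231

231


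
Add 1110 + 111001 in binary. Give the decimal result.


1110 + 111001 = 1000111 = 71

71


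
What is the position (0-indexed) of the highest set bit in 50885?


0b1100011011000101. Highest set bit at position 15

15


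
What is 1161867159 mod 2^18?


1161867159 & 262143 = 44951

44951


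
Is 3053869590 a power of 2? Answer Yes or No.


0b10110110000001100101101000010110. Multiple bits set => No

No


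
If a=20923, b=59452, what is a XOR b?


20923 ^ 59452 = 47495

47495


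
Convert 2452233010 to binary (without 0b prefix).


2452233010 = 10010010001010100001101100110010 in binary

10010010001010100001101100110010


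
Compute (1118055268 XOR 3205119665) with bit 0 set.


Step 1: 1118055268 ^ 3205119665 = 4256044501
Step 2: 4256044501 | (1 << 0) = 4256044501 | 1 = 4256044501

4256044501


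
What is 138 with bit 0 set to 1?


138 | (1 << 0) = 138 | 1 = 139

139


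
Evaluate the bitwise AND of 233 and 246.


0b11101001 & 0b11110110 = 0b11100000 = 224

224


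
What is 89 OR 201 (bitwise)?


0b1011001 | 0b11001001 = 0b11011001 = 217

217


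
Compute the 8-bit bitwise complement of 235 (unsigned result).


~0b11101011 = 0b10100 = 20 (8-bit unsigned)

20


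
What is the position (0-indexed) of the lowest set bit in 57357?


0b1110000000001101. Lowest set bit at position 0

0


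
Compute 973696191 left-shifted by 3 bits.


0b111010000010010110110010111111 << 3 = 0b111010000010010110110010111111000 = 7789569528

7789569528


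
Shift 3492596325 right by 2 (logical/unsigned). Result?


0b11010000001011001100101001100101 >> 2 = 0b110100000010110011001010011001 = 873149081

873149081


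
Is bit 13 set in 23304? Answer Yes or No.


0b101101100001000, bit 13 = 0. No

No


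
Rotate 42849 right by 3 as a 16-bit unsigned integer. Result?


Rotate 0b1010011101100001 right by 3 (16-bit) = 0b11010011101100 = 13548

13548


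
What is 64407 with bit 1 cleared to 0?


64407 & ~(1 << 1) = 64405

64405


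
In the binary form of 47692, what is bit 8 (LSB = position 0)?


0b1011101001001100, position 8 = 0

0


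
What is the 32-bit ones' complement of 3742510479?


3742510479 ^ 4294967295 = 552456816

552456816


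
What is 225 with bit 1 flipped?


225 ^ (1 << 1) = 225 ^ 2 = 227

227


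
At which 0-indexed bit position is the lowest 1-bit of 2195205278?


0b10000010110110000010110010011110. Lowest set bit at position 1

1


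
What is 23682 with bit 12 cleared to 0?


23682 & ~(1 << 12) = 19586

19586


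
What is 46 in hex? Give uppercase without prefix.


46 = 2E hex

2E


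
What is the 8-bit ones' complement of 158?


158 ^ 255 = 97

97


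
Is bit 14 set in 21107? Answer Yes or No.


0b101001001110011, bit 14 = 1. Yes

Yes


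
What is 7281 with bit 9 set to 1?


7281 | (1 << 9) = 7281 | 512 = 7793

7793


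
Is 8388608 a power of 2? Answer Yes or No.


0b100000000000000000000000. Only one bit set => Yes

Yes


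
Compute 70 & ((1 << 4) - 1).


70 & 15 = 6

6


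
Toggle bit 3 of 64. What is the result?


64 ^ (1 << 3) = 64 ^ 8 = 72

72


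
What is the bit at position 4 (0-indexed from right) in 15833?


0b11110111011001, position 4 = 1

1


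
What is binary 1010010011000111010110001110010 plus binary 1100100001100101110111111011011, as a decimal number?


1010010011000111010110001110010 + 1100100001100101110111111011011 = 10110110100101101001110001001101 = 3063323725

3063323725


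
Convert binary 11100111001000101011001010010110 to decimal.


11100111001000101011001010010110 in decimal = 3877810838

3877810838


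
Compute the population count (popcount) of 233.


0b11101001 has 5 set bits

5


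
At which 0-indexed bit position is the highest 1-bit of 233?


0b11101001. Highest set bit at position 7

7


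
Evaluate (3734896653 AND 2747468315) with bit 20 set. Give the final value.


Step 1: 3734896653 & 2747468315 = 2189557769
Step 2: 2189557769 | (1 << 20) = 2189557769 | 1048576 = 2190606345

2190606345


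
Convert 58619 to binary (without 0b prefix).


58619 = 1110010011111011 in binary

1110010011111011


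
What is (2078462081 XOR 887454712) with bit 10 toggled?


Step 1: 2078462081 ^ 887454712 = 1325902713
Step 2: 1325902713 ^ (1 << 10) = 1325902713 ^ 1024 = 1325903737

1325903737


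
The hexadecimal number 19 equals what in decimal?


19 hex = 25 decimal

25


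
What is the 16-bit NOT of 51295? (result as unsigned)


~0b1100100001011111 = 0b11011110100000 = 14240 (16-bit unsigned)

14240


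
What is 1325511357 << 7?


0b1001111000000011011001010111101 << 7 = 0b10011110000000110110010101111010000000 = 169665453696

169665453696


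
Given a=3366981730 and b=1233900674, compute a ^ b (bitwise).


3366981730 ^ 1233900674 = 2168177888

2168177888


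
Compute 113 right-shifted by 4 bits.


0b1110001 >> 4 = 0b111 = 7

7


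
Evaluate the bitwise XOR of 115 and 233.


0b1110011 ^ 0b11101001 = 0b10011010 = 154

154


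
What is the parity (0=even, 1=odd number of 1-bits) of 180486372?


0b1010110000100000000011100100 has 9 ones => parity 1

1


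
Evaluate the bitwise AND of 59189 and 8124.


0b1110011100110101 & 0b1111110111100 = 0b11100110100 = 1844

1844


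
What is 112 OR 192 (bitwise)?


0b1110000 | 0b11000000 = 0b11110000 = 240

240


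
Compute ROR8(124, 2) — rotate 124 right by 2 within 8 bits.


Rotate 0b1111100 right by 2 (8-bit) = 0b11111 = 31

31


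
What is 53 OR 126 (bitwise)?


0b110101 | 0b1111110 = 0b1111111 = 127

127


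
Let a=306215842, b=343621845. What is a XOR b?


306215842 ^ 343621845 = 104545143

104545143


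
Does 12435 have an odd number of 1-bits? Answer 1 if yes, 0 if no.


0b11000010010011 has 6 ones => parity 0

0


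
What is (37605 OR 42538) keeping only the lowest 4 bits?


Step 1: 37605 | 42538 = 46831
Step 2: 46831 & 15 = 15

15


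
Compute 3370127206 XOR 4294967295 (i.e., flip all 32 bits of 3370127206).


3370127206 ^ 4294967295 = 924840089

924840089


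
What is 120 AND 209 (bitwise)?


0b1111000 & 0b11010001 = 0b1010000 = 80

80


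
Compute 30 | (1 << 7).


30 | (1 << 7) = 30 | 128 = 158

158


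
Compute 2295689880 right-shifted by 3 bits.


0b10001000110101010111001010011000 >> 3 = 0b10001000110101010111001010011 = 286961235

286961235


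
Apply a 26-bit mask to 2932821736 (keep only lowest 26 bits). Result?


2932821736 & 67108863 = 47140584

47140584


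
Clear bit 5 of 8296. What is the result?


8296 & ~(1 << 5) = 8264

8264


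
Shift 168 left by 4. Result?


0b10101000 << 4 = 0b101010000000 = 2688

2688


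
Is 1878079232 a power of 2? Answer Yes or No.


0b1101111111100010011011100000000. Multiple bits set => No

No


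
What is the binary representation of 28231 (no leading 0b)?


28231 = 110111001000111 in binary

110111001000111


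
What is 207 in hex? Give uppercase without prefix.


207 = CF hex

CF


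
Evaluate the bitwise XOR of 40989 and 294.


0b1010000000011101 ^ 0b100100110 = 0b1010000100111011 = 41275

41275


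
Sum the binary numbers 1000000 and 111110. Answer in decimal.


1000000 + 111110 = 1111110 = 126

126


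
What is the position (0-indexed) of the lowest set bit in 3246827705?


0b11000001100001101010100010111001. Lowest set bit at position 0

0


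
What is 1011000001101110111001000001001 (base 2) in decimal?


1011000001101110111001000001001 in decimal = 1480028681

1480028681


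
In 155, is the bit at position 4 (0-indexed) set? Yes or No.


0b10011011, bit 4 = 1. Yes

Yes


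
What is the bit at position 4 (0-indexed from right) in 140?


0b10001100, position 4 = 0

0


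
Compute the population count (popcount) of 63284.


0b1111011100110100 has 10 set bits

10


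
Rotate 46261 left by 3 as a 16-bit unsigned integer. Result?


Rotate 0b1011010010110101 left by 3 (16-bit) = 0b1010010110101101 = 42413

42413


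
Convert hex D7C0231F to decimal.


D7C0231F hex = 3619693343 decimal

3619693343


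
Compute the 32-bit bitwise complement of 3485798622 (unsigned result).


~0b11001111110001010001000011011110 = 0b110000001110101110111100100001 = 809168673 (32-bit unsigned)

809168673


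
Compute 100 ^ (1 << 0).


100 ^ (1 << 0) = 100 ^ 1 = 101

101


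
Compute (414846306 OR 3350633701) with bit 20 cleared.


Step 1: 414846306 | 3350633701 = 3753811431
Step 2: 3753811431 & ~(1 << 20) = 3752762855

3752762855


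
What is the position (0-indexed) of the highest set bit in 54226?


0b1101001111010010. Highest set bit at position 15

15


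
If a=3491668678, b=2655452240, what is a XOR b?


3491668678 ^ 2655452240 = 1314414230

1314414230


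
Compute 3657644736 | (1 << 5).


3657644736 | (1 << 5) = 3657644736 | 32 = 3657644768

3657644768


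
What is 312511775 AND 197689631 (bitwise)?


0b10010101000001000110100011111 & 0b1011110010001000000100011111 = 0b10100000001000000100011111 = 41976095

41976095


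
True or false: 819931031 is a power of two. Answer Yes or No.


0b110000110111110010011110010111. Multiple bits set => No

No


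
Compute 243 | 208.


0b11110011 | 0b11010000 = 0b11110011 = 243

243


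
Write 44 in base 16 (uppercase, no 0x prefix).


44 = 2C hex

2C


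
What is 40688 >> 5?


0b1001111011110000 >> 5 = 0b10011110111 = 1271

1271


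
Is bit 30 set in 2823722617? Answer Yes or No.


0b10101000010011101001011001111001, bit 30 = 0. No

No


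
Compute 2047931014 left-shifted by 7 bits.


0b1111010000100001111001010000110 << 7 = 0b11110100001000011110010100001100000000 = 262135169792

262135169792


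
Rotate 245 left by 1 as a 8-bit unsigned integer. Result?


Rotate 0b11110101 left by 1 (8-bit) = 0b11101011 = 235

235


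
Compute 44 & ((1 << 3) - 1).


44 & 7 = 4

4


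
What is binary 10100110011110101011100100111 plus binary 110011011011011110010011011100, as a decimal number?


10100110011110101011100100111 + 110011011011011110010011011100 = 1001000001111010011110000000011 = 1211972611

1211972611


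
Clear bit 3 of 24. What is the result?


24 & ~(1 << 3) = 16

16


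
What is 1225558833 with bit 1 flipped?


1225558833 ^ (1 << 1) = 1225558833 ^ 2 = 1225558835

1225558835


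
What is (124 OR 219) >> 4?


Step 1: 124 | 219 = 255
Step 2: 255 >> 4 = 15

15


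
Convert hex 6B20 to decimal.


6B20 hex = 27424 decimal

27424


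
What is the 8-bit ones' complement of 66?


66 ^ 255 = 189

189


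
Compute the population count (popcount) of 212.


0b11010100 has 4 set bits

4


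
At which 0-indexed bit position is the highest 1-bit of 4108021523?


0b11110100110110110110111100010011. Highest set bit at position 31

31


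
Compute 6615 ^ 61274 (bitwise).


0b1100111010111 ^ 0b1110111101011010 = 0b1111011010001101 = 63117

63117


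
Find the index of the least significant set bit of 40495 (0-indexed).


0b1001111000101111. Lowest set bit at position 0

0


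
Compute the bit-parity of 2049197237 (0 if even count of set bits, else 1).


0b1111010001001000100010010110101 has 14 ones => parity 0

0


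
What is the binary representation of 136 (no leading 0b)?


136 = 10001000 in binary

10001000


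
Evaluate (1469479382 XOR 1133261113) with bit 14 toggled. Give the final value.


Step 1: 1469479382 ^ 1133261113 = 337266927
Step 2: 337266927 ^ (1 << 14) = 337266927 ^ 16384 = 337250543

337250543


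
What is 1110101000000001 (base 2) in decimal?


1110101000000001 in decimal = 59905

59905


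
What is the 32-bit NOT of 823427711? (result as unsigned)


~0b110001000101001000001001111111 = 0b11001110111010110111110110000000 = 3471539584 (32-bit unsigned)

3471539584


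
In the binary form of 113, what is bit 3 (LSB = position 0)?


0b1110001, position 3 = 0

0


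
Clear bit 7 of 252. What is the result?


252 & ~(1 << 7) = 124

124


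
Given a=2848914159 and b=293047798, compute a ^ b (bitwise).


2848914159 ^ 293047798 = 3099162393

3099162393


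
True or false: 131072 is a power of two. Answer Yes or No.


0b100000000000000000. Only one bit set => Yes

Yes


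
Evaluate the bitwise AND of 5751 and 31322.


0b1011001110111 & 0b111101001011010 = 0b1001001010010 = 4690

4690


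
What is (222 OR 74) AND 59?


Step 1: 222 | 74 = 222
Step 2: 222 & 59 = 26

26


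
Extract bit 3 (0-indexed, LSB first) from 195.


0b11000011, position 3 = 0

0


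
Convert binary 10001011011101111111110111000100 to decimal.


10001011011101111111110111000100 in decimal = 2339896772

2339896772


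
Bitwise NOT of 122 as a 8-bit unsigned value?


~0b1111010 = 0b10000101 = 133 (8-bit unsigned)

133


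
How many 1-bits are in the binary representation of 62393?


0b1111001110111001 has 11 set bits

11


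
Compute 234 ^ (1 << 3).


234 ^ (1 << 3) = 234 ^ 8 = 226

226


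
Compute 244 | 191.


0b11110100 | 0b10111111 = 0b11111111 = 255

255


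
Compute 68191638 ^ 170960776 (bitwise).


0b100000100001000010110010110 ^ 0b1010001100001010011110001000 = 0b1110001000000010001000011110 = 236986910

236986910


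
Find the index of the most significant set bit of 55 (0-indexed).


0b110111. Highest set bit at position 5

5


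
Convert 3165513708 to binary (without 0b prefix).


3165513708 = 10111100101011011110011111101100 in binary

10111100101011011110011111101100


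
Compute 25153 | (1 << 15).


25153 | (1 << 15) = 25153 | 32768 = 57921

57921


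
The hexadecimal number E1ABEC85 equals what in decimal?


E1ABEC85 hex = 3786140805 decimal

3786140805


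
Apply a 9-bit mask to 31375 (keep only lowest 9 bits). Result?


31375 & 511 = 143

143


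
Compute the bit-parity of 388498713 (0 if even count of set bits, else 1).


0b10111001010000000010100011001 has 11 ones => parity 1

1


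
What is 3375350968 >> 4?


0b11001001001011111100010010111000 >> 4 = 0b1100100100101111110001001011 = 210959435

210959435


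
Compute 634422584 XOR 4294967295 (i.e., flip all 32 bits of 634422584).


634422584 ^ 4294967295 = 3660544711

3660544711


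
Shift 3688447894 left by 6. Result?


0b11011011110110010011111110010110 << 6 = 0b11011011110110010011111110010110000000 = 236060665216

236060665216


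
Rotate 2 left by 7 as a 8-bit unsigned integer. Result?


Rotate 0b10 left by 7 (8-bit) = 0b1 = 1

1


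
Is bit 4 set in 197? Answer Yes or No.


0b11000101, bit 4 = 0. No

No


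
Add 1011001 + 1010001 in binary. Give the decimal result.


1011001 + 1010001 = 10101010 = 170

170


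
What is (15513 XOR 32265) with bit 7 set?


Step 1: 15513 ^ 32265 = 17040
Step 2: 17040 | (1 << 7) = 17040 | 128 = 17040

17040


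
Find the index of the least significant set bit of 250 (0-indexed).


0b11111010. Lowest set bit at position 1

1


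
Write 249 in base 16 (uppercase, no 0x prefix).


249 = F9 hex

F9


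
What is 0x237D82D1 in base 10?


237D82D1 hex = 595428049 decimal

595428049


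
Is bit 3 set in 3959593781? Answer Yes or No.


0b11101100000000101001101100110101, bit 3 = 0. No

No


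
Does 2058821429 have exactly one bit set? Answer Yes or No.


0b1111010101101110001111100110101. Multiple bits set => No

No


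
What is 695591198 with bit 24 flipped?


695591198 ^ (1 << 24) = 695591198 ^ 16777216 = 678813982

678813982


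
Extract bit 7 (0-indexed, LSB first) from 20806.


0b101000101000110, position 7 = 0

0


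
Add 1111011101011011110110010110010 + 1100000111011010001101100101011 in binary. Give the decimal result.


1111011101011011110110010110010 + 1100000111011010001101100101011 = 11011100100110110000011111011101 = 3701147613

3701147613


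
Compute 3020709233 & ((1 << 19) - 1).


3020709233 & 524287 = 286065

286065


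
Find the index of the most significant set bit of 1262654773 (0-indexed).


0b1001011010000101001010100110101. Highest set bit at position 30

30


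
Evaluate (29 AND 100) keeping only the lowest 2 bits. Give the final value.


Step 1: 29 & 100 = 4
Step 2: 4 & 3 = 0

0


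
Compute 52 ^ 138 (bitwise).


0b110100 ^ 0b10001010 = 0b10111110 = 190

190


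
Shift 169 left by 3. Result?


0b10101001 << 3 = 0b10101001000 = 1352

1352


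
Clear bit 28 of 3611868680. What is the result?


3611868680 & ~(1 << 28) = 3343433224

3343433224


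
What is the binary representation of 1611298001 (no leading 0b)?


1611298001 = 1100000000010100111010011010001 in binary

1100000000010100111010011010001


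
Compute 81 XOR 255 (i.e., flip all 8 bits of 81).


81 ^ 255 = 174

174


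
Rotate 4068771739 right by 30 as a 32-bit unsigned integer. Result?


Rotate 0b11110010100001001000011110011011 right by 30 (32-bit) = 0b11001010000100100001111001101111 = 3390185071

3390185071


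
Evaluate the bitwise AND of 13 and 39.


0b1101 & 0b100111 = 0b101 = 5

5


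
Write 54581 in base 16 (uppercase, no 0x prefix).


54581 = D535 hex

D535


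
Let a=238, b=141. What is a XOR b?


238 ^ 141 = 99

99


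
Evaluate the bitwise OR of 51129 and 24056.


0b1100011110111001 | 0b101110111111000 = 0b1101111111111001 = 57337

57337


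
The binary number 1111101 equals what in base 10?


1111101 in decimal = 125

125


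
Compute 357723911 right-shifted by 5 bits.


0b10101010100100110111100000111 >> 5 = 0b101010101001001101111000 = 11178872

11178872


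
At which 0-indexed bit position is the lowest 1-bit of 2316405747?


0b10001010000100011000101111110011. Lowest set bit at position 0

0


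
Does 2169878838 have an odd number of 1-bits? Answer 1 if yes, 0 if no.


0b10000001010101011011100100110110 has 15 ones => parity 1

1


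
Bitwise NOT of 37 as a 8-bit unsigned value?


~0b100101 = 0b11011010 = 218 (8-bit unsigned)

218


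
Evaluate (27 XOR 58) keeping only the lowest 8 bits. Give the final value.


Step 1: 27 ^ 58 = 33
Step 2: 33 & 255 = 33

33


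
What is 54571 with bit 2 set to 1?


54571 | (1 << 2) = 54571 | 4 = 54575

54575


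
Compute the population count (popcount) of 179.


0b10110011 has 5 set bits

5


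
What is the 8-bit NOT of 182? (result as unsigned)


~0b10110110 = 0b1001001 = 73 (8-bit unsigned)

73


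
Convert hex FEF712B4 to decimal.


FEF712B4 hex = 4277605044 decimal

4277605044


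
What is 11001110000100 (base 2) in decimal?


11001110000100 in decimal = 13188

13188


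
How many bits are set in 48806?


0b1011111010100110 has 10 set bits

10


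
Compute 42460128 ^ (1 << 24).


42460128 ^ (1 << 24) = 42460128 ^ 16777216 = 59237344

59237344


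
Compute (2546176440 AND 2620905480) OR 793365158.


Step 1: 2546176440 & 2620905480 = 2483261448
Step 2: 2483261448 | 793365158 = 3209419438

3209419438


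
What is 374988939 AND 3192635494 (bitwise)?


0b10110010110011110000010001011 & 0b10111110010010111100000001100110 = 0b10110010010011100000000000010 = 373932034

373932034


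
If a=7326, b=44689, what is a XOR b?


7326 ^ 44689 = 45583

45583


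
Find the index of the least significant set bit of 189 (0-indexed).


0b10111101. Lowest set bit at position 0

0


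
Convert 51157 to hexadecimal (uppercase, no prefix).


51157 = C7D5 hex

C7D5


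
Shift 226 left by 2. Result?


0b11100010 << 2 = 0b1110001000 = 904

904


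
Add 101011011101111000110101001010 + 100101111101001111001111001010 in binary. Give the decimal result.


101011011101111000110101001010 + 100101111101001111001111001010 = 1010001011011001000000100010100 = 1366065428

1366065428


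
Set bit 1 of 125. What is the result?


125 | (1 << 1) = 125 | 2 = 127

127


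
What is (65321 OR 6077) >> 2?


Step 1: 65321 | 6077 = 65469
Step 2: 65469 >> 2 = 16367

16367


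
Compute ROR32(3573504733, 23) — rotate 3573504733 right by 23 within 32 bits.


Rotate 0b11010100111111110101101011011101 right by 23 (32-bit) = 0b11111110101101011011101110101001 = 4273322921

4273322921


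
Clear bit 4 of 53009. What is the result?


53009 & ~(1 << 4) = 52993

52993


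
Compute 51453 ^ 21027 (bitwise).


0b1100100011111101 ^ 0b101001000100011 = 0b1001101011011110 = 39646

39646


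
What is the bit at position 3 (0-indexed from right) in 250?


0b11111010, position 3 = 1

1


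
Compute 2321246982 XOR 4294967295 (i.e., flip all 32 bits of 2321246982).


2321246982 ^ 4294967295 = 1973720313

1973720313


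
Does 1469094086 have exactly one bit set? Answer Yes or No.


0b1010111100100001001100011000110. Multiple bits set => No

No


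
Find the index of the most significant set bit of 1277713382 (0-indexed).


0b1001100001010000101101111100110. Highest set bit at position 30

30


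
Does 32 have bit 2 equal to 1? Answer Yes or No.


0b100000, bit 2 = 0. No

No


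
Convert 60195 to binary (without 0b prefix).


60195 = 1110101100100011 in binary

1110101100100011


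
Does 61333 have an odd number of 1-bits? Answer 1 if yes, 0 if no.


0b1110111110010101 has 11 ones => parity 1

1


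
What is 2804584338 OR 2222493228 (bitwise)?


0b10100111001010101000111110010010 | 0b10000100011110001000111000101100 = 0b10100111011110101000111110111110 = 2809827262

2809827262


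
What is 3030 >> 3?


0b101111010110 >> 3 = 0b101111010 = 378

378


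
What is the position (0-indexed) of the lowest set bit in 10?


0b1010. Lowest set bit at position 1

1


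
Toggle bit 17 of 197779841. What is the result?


197779841 ^ (1 << 17) = 197779841 ^ 131072 = 197910913

197910913


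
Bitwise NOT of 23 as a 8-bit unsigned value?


~0b10111 = 0b11101000 = 232 (8-bit unsigned)

232


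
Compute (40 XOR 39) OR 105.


Step 1: 40 ^ 39 = 15
Step 2: 15 | 105 = 111

111


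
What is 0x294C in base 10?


294C hex = 10572 decimal

10572


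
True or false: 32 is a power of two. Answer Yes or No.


0b100000. Only one bit set => Yes

Yes


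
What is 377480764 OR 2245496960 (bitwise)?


0b10110011111111110011000111100 | 0b10000101110101111001000010000000 = 0b10010111111111111111011010111100 = 2550134460

2550134460


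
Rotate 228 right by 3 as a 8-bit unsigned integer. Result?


Rotate 0b11100100 right by 3 (8-bit) = 0b10011100 = 156

156


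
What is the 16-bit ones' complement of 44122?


44122 ^ 65535 = 21413

21413


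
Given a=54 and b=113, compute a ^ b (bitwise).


54 ^ 113 = 71

71


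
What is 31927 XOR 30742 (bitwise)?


0b111110010110111 ^ 0b111100000010110 = 0b10010100001 = 1185

1185


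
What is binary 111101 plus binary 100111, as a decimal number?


111101 + 100111 = 1100100 = 100

100


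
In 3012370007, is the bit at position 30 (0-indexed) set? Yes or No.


0b10110011100011010001111001010111, bit 30 = 0. No

No


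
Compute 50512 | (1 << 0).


50512 | (1 << 0) = 50512 | 1 = 50513

50513


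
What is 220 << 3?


0b11011100 << 3 = 0b11011100000 = 1760

1760


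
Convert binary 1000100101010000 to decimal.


1000100101010000 in decimal = 35152

35152


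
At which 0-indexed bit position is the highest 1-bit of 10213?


0b10011111100101. Highest set bit at position 13

13


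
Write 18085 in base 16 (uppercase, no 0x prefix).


18085 = 46A5 hex

46A5


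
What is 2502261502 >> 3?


0b10010101001001010111101011111110 >> 3 = 0b10010101001001010111101011111 = 312782687

312782687


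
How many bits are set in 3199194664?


0b10111110101011111101011000101000 has 19 set bits

19


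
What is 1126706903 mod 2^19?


1126706903 & 524287 = 11991

11991


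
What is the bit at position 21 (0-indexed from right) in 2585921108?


0b10011010001000100000011001010100, position 21 = 1

1


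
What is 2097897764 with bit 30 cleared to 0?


2097897764 & ~(1 << 30) = 1024155940

1024155940


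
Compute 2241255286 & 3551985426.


0b10000101100101101101011101110110 & 0b11010011101101101111111100010010 = 0b10000001100101101101011100010010 = 2174146322

2174146322


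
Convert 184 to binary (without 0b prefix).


184 = 10111000 in binary

10111000


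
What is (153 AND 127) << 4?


Step 1: 153 & 127 = 25
Step 2: 25 << 4 = 400

400


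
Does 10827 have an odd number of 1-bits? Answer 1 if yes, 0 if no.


0b10101001001011 has 7 ones => parity 1

1


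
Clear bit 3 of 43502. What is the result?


43502 & ~(1 << 3) = 43494

43494


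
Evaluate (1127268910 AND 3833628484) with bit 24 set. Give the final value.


Step 1: 1127268910 & 3833628484 = 1073775108
Step 2: 1073775108 | (1 << 24) = 1073775108 | 16777216 = 1090552324

1090552324


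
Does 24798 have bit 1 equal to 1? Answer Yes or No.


0b110000011011110, bit 1 = 1. Yes

Yes


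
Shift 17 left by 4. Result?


0b10001 << 4 = 0b100010000 = 272

272


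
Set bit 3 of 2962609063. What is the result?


2962609063 | (1 << 3) = 2962609063 | 8 = 2962609071

2962609071


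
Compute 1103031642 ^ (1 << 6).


1103031642 ^ (1 << 6) = 1103031642 ^ 64 = 1103031578

1103031578


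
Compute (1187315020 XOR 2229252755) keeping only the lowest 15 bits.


Step 1: 1187315020 ^ 2229252755 = 3256569823
Step 2: 3256569823 & 32767 = 20447

20447


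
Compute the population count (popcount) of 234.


0b11101010 has 5 set bits

5


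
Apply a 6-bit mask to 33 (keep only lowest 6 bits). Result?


33 & 63 = 33

33


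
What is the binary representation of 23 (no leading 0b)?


23 = 10111 in binary

10111


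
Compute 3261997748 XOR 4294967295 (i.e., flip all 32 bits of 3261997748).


3261997748 ^ 4294967295 = 1032969547

1032969547


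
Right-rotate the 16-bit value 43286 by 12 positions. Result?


Rotate 0b1010100100010110 right by 12 (16-bit) = 0b1001000101101010 = 37226

37226


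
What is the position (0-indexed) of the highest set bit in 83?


0b1010011. Highest set bit at position 6

6


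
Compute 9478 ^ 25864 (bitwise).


0b10010100000110 ^ 0b110010100001000 = 0b100000000001110 = 16398

16398


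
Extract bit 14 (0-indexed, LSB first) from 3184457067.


0b10111101110011101111010101101011, position 14 = 1

1


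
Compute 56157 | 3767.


0b1101101101011101 | 0b111010110111 = 0b1101111111111111 = 57343

57343


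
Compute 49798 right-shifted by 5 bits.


0b1100001010000110 >> 5 = 0b11000010100 = 1556

1556


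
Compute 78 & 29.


0b1001110 & 0b11101 = 0b1100 = 12

12


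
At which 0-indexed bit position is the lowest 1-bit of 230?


0b11100110. Lowest set bit at position 1

1


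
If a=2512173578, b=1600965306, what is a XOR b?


2512173578 ^ 1600965306 = 3402657968

3402657968


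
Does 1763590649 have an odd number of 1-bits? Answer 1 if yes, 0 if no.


0b1101001000111100100000111111001 has 16 ones => parity 0

0


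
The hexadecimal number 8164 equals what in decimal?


8164 hex = 33124 decimal

33124


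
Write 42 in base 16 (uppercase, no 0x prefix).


42 = 2A hex

2A


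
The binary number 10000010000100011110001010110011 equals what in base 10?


10000010000100011110001010110011 in decimal = 2182210227

2182210227


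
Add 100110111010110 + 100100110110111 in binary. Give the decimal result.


100110111010110 + 100100110110111 = 1001011110001101 = 38797

38797


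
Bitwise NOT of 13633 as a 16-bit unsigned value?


~0b11010101000001 = 0b1100101010111110 = 51902 (16-bit unsigned)

51902


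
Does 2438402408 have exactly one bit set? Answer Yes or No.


0b10010001010101110001000101101000. Multiple bits set => No

No


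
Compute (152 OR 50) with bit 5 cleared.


Step 1: 152 | 50 = 186
Step 2: 186 & ~(1 << 5) = 154

154


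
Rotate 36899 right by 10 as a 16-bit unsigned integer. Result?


Rotate 0b1001000000100011 right by 10 (16-bit) = 0b100011100100 = 2276

2276


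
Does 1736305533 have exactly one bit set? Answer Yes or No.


0b1100111011111011110101101111101. Multiple bits set => No

No


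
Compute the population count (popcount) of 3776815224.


0b11100001000111011010000001111000 has 14 set bits

14


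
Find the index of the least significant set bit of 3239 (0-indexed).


0b110010100111. Lowest set bit at position 0

0


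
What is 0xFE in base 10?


FE hex = 254 decimal

254


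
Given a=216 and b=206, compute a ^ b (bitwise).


216 ^ 206 = 22

22


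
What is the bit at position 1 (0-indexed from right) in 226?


0b11100010, position 1 = 1

1


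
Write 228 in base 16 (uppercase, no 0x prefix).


228 = E4 hex

E4


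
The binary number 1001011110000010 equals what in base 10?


1001011110000010 in decimal = 38786

38786


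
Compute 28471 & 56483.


0b110111100110111 & 0b1101110010100011 = 0b100110000100011 = 19491

19491


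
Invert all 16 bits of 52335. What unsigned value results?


52335 ^ 65535 = 13200

13200


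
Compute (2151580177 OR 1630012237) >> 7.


Step 1: 2151580177 | 1630012237 = 3778970461
Step 2: 3778970461 >> 7 = 29523206

29523206


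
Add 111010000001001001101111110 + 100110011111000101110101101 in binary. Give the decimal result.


111010000001001001101111110 + 100110011111000101110101101 = 1100000100000001111100101011 = 202383147

202383147


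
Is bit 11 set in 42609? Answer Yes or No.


0b1010011001110001, bit 11 = 0. No

No


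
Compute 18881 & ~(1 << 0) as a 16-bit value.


18881 & ~(1 << 0) = 18880

18880


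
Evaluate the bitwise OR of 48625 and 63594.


0b1011110111110001 | 0b1111100001101010 = 0b1111110111111011 = 65019

65019


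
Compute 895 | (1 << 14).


895 | (1 << 14) = 895 | 16384 = 17279

17279


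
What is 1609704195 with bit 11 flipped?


1609704195 ^ (1 << 11) = 1609704195 ^ 2048 = 1609706243

1609706243


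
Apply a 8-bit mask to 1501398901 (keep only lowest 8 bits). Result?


1501398901 & 255 = 117

117


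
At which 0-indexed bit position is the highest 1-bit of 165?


0b10100101. Highest set bit at position 7

7


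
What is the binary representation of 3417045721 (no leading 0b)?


3417045721 = 11001011101010111111101011011001 in binary

11001011101010111111101011011001


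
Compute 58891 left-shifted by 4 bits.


0b1110011000001011 << 4 = 0b11100110000010110000 = 942256

942256


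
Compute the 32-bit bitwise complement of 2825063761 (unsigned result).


~0b10101000011000110000110101010001 = 0b1010111100111001111001010101110 = 1469903534 (32-bit unsigned)

1469903534


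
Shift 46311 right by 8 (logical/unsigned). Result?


0b1011010011100111 >> 8 = 0b10110100 = 180

180


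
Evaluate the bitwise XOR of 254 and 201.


0b11111110 ^ 0b11001001 = 0b110111 = 55

55


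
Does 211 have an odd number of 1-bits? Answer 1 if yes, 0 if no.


0b11010011 has 5 ones => parity 1

1


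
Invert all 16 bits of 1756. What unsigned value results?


1756 ^ 65535 = 63779

63779


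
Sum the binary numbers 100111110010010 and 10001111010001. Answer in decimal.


100111110010010 + 10001111010001 = 111001101100011 = 29539

29539


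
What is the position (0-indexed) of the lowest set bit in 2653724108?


0b10011110001011001001110111001100. Lowest set bit at position 2

2


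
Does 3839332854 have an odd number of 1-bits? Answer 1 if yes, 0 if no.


0b11100100110101111001000111110110 has 19 ones => parity 1

1


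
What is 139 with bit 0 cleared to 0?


139 & ~(1 << 0) = 138

138


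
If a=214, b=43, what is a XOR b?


214 ^ 43 = 253

253
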